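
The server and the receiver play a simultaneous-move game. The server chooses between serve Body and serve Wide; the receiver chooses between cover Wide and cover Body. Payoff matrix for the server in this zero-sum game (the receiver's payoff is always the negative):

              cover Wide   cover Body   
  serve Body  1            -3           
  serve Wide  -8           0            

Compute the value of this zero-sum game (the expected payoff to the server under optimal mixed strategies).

v = -2

Set the server's expected payoff from serve Body equal to that from serve Wide:
  the server's expected payoff from serve Body: q·1 + (1−q)·(-3) = 4q - 3
  the server's expected payoff from serve Wide: q·(-8) + (1−q)·0 = -8q
  4q - 3 = -8q  ⇒  12q = 3  ⇒  q = 1/4.
The value is the server's expected payoff against this mix (using serve Body): (1/4)·1 + (3/4)·(-3) = -2.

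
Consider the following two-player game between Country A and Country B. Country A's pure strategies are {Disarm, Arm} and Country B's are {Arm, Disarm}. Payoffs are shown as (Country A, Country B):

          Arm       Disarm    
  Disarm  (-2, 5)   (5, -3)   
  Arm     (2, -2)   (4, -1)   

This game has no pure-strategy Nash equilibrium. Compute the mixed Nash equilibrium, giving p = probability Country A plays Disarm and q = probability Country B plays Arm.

Set Country B's expected payoff from Arm equal to that from Disarm:
  Country B's payoff from Arm: p·5 + (1−p)·(-2) = 7p - 2
  Country B's payoff from Disarm: p·(-3) + (1−p)·(-1) = -2p - 1
  7p - 2 = -2p - 1  ⇒  9p = 1  ⇒  p = 1/9.
In a mixed equilibrium Country A is indifferent between Disarm and Arm; this condition fixes q.
  Country A's expected payoff from Disarm: q·(-2) + (1−q)·5 = -7q + 5
  Country A's expected payoff from Arm: q·2 + (1−q)·4 = -2q + 4
  -7q + 5 = -2q + 4  ⇒  -5q = -1  ⇒  q = 1/5.

p = 1/9, q = 1/5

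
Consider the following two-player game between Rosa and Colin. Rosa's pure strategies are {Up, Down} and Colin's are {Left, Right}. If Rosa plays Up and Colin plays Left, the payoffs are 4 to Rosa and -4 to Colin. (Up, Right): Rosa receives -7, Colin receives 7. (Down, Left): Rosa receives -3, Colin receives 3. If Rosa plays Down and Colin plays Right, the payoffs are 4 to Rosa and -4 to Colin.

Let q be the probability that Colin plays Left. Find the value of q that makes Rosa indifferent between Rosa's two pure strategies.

Rosa's indifference between Up and Down determines Colin's mixing probability q:
  Rosa's expected payoff from Up: q·4 + (1−q)·(-7) = 11q - 7
  Rosa's expected payoff from Down: q·(-3) + (1−q)·4 = -7q + 4
  11q - 7 = -7q + 4  ⇒  18q = 11  ⇒  q = 11/18.

q = 11/18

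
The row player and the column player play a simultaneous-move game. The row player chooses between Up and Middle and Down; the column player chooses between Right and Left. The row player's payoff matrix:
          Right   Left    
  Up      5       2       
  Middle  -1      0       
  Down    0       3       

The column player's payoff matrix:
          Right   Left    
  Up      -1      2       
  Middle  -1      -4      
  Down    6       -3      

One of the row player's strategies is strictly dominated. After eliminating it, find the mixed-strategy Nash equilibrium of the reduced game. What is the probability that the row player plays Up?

p = 3/4

The row player's strategy Middle is strictly dominated by Down: 0 > -1 and 3 > 0. Eliminate Middle.
For the column player to be willing to mix, the column player must be indifferent between Right and Left, which pins down the row player's mix.
  the column player's payoff to Right: p·(-1) + (1−p)·6 = -7p + 6
  the column player's payoff to Left: p·2 + (1−p)·(-3) = 5p - 3
  -7p + 6 = 5p - 3  ⇒  -12p = -9  ⇒  p = 3/4.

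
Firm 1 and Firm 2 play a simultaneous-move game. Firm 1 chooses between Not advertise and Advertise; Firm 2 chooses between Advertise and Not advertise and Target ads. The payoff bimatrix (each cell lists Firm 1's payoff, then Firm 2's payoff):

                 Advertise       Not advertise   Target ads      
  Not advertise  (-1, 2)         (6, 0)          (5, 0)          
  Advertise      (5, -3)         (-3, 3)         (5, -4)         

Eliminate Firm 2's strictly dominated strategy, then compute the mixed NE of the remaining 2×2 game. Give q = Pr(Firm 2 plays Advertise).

q = 3/5

Firm 2's strategy Target ads is strictly dominated by Advertise: 2 > 0 and -3 > -4. Eliminate Target ads.
Firm 2's mix must leave Firm 1 indifferent between Not advertise and Advertise.
  Firm 1's expected payoff from Not advertise: q·(-1) + (1−q)·6 = -7q + 6
  Firm 1's expected payoff from Advertise: q·5 + (1−q)·(-3) = 8q - 3
  -7q + 6 = 8q - 3  ⇒  -15q = -9  ⇒  q = 3/5.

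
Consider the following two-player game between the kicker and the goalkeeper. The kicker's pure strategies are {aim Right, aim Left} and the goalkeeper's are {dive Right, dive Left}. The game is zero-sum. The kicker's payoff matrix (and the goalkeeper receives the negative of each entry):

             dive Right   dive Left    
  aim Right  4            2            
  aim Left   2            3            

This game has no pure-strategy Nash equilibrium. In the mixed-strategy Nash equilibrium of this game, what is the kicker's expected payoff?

8/3

The kicker's indifference between aim Right and aim Left determines the goalkeeper's mixing probability q:
  the kicker's payoff to aim Right: q·4 + (1−q)·2 = 2q + 2
  the kicker's payoff to aim Left: q·2 + (1−q)·3 = -q + 3
  2q + 2 = -q + 3  ⇒  3q = 1  ⇒  q = 1/3.
At equilibrium the kicker is indifferent across rows, so the kicker's payoff equals the payoff from aim Right: (1/3)·4 + (2/3)·2 = 8/3.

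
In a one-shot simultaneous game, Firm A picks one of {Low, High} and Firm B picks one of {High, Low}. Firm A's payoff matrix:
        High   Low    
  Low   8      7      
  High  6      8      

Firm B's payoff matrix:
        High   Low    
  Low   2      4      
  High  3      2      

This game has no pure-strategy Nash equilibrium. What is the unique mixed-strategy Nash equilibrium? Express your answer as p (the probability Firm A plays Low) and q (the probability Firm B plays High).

For Firm B to be willing to mix, Firm B must be indifferent between High and Low, which pins down Firm A's mix.
  Firm B's payoff to High: p·2 + (1−p)·3 = -p + 3
  Firm B's payoff to Low: p·4 + (1−p)·2 = 2p + 2
  -p + 3 = 2p + 2  ⇒  -3p = -1  ⇒  p = 1/3.
For Firm A to be willing to mix, Firm A must be indifferent between Low and High, which pins down Firm B's mix.
  Firm A's payoff to Low: q·8 + (1−q)·7 = q + 7
  Firm A's payoff to High: q·6 + (1−q)·8 = -2q + 8
  q + 7 = -2q + 8  ⇒  3q = 1  ⇒  q = 1/3.

p = 1/3, q = 1/3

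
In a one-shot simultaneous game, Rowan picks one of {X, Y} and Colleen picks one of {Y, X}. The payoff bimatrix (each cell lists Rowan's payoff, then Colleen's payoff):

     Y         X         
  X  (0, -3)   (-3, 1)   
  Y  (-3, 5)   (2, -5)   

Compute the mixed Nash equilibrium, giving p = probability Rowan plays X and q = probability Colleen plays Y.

Rowan's mix must leave Colleen indifferent between Y and X.
  Colleen's payoff from Y: p·(-3) + (1−p)·5 = -8p + 5
  Colleen's payoff from X: p·1 + (1−p)·(-5) = 6p - 5
  -8p + 5 = 6p - 5  ⇒  -14p = -10  ⇒  p = 5/7.
Rowan's indifference between X and Y determines Colleen's mixing probability q:
  Rowan's expected payoff from X: q·0 + (1−q)·(-3) = 3q - 3
  Rowan's expected payoff from Y: q·(-3) + (1−q)·2 = -5q + 2
  3q - 3 = -5q + 2  ⇒  8q = 5  ⇒  q = 5/8.

p = 5/7, q = 5/8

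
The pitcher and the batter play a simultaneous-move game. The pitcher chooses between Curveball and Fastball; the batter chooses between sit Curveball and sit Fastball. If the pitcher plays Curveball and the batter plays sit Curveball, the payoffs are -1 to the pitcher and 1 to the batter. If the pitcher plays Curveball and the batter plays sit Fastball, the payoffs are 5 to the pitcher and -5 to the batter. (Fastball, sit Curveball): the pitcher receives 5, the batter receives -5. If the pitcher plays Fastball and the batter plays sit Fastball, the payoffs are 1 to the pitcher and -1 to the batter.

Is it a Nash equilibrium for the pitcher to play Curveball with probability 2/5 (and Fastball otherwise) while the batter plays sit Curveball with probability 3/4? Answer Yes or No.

No

Given the batter's mix q = 3/4, the pitcher's payoff from Curveball is 1/2 but from Fastball is 4. The pitcher strictly prefers Fastball, so the pitcher would not mix.
So the proposed profile is not a Nash equilibrium.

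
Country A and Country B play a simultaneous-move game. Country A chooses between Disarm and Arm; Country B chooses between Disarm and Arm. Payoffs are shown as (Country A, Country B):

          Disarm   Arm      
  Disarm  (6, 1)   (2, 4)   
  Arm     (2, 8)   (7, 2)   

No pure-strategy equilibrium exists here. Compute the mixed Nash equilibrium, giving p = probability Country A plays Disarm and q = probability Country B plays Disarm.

Country A's mix must leave Country B indifferent between Disarm and Arm.
  Country B's expected payoff from Disarm: p·1 + (1−p)·8 = -7p + 8
  Country B's expected payoff from Arm: p·4 + (1−p)·2 = 2p + 2
  -7p + 8 = 2p + 2  ⇒  -9p = -6  ⇒  p = 2/3.
Country A's indifference between Disarm and Arm determines Country B's mixing probability q:
  Country A's payoff from Disarm: q·6 + (1−q)·2 = 4q + 2
  Country A's payoff from Arm: q·2 + (1−q)·7 = -5q + 7
  4q + 2 = -5q + 7  ⇒  9q = 5  ⇒  q = 5/9.

p = 2/3, q = 5/9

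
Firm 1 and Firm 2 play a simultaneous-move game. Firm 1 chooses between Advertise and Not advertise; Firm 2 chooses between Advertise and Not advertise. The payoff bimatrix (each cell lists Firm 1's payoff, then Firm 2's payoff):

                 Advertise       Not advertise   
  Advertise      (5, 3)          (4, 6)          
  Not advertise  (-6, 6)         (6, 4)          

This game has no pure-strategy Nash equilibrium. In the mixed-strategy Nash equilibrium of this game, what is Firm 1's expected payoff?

Set Firm 1's expected payoff from Advertise equal to that from Not advertise:
  Firm 1's expected payoff from Advertise: q·5 + (1−q)·4 = q + 4
  Firm 1's expected payoff from Not advertise: q·(-6) + (1−q)·6 = -12q + 6
  q + 4 = -12q + 6  ⇒  13q = 2  ⇒  q = 2/13.
At equilibrium Firm 1 is indifferent across rows, so Firm 1's payoff equals the payoff from Advertise: (2/13)·5 + (11/13)·4 = 54/13.

54/13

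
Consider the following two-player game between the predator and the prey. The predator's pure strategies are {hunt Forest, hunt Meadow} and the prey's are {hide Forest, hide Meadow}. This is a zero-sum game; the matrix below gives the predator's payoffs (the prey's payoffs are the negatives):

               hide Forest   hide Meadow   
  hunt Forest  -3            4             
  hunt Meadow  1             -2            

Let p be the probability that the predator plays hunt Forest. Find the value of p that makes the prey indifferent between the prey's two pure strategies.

For the prey to be willing to mix, the prey must be indifferent between hide Forest and hide Meadow, which pins down the predator's mix.
  the prey's expected payoff from hide Forest: p·3 + (1−p)·(-1) = 4p - 1
  the prey's expected payoff from hide Meadow: p·(-4) + (1−p)·2 = -6p + 2
  4p - 1 = -6p + 2  ⇒  10p = 3  ⇒  p = 3/10.

p = 3/10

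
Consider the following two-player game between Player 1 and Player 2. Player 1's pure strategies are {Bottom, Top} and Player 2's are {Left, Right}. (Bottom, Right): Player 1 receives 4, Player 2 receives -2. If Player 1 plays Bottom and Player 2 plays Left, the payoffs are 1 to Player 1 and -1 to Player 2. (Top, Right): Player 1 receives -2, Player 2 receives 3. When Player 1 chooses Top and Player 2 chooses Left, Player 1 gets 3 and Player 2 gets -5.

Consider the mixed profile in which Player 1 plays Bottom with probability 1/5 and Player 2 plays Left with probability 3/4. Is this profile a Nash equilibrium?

No

Given Player 1's mix p = 1/5, Player 2's payoff from Left is -21/5 but from Right is 2. Player 2 strictly prefers Right, so Player 2 would not mix.
So the proposed profile is not a Nash equilibrium.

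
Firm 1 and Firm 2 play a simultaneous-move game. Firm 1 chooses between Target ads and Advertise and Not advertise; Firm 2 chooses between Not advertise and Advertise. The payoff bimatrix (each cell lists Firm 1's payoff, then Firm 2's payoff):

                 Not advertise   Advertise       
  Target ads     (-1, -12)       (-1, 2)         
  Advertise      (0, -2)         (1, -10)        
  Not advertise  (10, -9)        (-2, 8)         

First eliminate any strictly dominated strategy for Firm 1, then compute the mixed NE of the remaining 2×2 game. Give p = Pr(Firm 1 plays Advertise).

p = 17/25

Firm 1's strategy Target ads is strictly dominated by Advertise: 0 > -1 and 1 > -1. Eliminate Target ads.
In a mixed equilibrium Firm 2 is indifferent between Not advertise and Advertise; this condition fixes p.
  Firm 2's payoff from Not advertise: p·(-2) + (1−p)·(-9) = 7p - 9
  Firm 2's payoff from Advertise: p·(-10) + (1−p)·8 = -18p + 8
  7p - 9 = -18p + 8  ⇒  25p = 17  ⇒  p = 17/25.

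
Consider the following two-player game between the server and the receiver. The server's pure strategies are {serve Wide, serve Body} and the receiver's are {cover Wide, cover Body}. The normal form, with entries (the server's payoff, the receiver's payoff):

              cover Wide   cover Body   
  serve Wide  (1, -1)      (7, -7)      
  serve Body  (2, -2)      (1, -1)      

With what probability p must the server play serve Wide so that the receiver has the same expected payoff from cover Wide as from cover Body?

p = 1/7

For the receiver to be willing to mix, the receiver must be indifferent between cover Wide and cover Body, which pins down the server's mix.
  the receiver's payoff from cover Wide: p·(-1) + (1−p)·(-2) = p - 2
  the receiver's payoff from cover Body: p·(-7) + (1−p)·(-1) = -6p - 1
  p - 2 = -6p - 1  ⇒  7p = 1  ⇒  p = 1/7.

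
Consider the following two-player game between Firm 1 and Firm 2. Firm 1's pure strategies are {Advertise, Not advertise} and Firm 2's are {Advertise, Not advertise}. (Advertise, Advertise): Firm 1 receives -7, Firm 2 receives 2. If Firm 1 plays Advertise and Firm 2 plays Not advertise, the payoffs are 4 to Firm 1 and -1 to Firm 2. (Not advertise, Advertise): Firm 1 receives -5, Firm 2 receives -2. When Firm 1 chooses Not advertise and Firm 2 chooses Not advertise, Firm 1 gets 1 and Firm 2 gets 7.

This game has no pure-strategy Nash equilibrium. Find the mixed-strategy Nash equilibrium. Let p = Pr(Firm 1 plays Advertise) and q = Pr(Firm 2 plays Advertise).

p = 3/4, q = 3/5

Firm 1's mix must leave Firm 2 indifferent between Advertise and Not advertise.
  Firm 2's payoff to Advertise: p·2 + (1−p)·(-2) = 4p - 2
  Firm 2's payoff to Not advertise: p·(-1) + (1−p)·7 = -8p + 7
  4p - 2 = -8p + 7  ⇒  12p = 9  ⇒  p = 3/4.
In a mixed equilibrium Firm 1 is indifferent between Advertise and Not advertise; this condition fixes q.
  Firm 1's expected payoff from Advertise: q·(-7) + (1−q)·4 = -11q + 4
  Firm 1's expected payoff from Not advertise: q·(-5) + (1−q)·1 = -6q + 1
  -11q + 4 = -6q + 1  ⇒  -5q = -3  ⇒  q = 3/5.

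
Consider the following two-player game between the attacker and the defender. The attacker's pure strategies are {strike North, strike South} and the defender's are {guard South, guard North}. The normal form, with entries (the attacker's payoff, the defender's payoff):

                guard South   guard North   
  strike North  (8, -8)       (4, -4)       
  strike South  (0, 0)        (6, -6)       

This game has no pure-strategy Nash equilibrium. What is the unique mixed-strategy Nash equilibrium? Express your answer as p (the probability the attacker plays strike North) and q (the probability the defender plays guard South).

p = 3/5, q = 1/5

For the defender to be willing to mix, the defender must be indifferent between guard South and guard North, which pins down the attacker's mix.
  the defender's payoff to guard South: p·(-8) + (1−p)·0 = -8p
  the defender's payoff to guard North: p·(-4) + (1−p)·(-6) = 2p - 6
  -8p = 2p - 6  ⇒  -10p = -6  ⇒  p = 3/5.
Set the attacker's expected payoff from strike North equal to that from strike South:
  the attacker's expected payoff from strike North: q·8 + (1−q)·4 = 4q + 4
  the attacker's expected payoff from strike South: q·0 + (1−q)·6 = -6q + 6
  4q + 4 = -6q + 6  ⇒  10q = 2  ⇒  q = 1/5.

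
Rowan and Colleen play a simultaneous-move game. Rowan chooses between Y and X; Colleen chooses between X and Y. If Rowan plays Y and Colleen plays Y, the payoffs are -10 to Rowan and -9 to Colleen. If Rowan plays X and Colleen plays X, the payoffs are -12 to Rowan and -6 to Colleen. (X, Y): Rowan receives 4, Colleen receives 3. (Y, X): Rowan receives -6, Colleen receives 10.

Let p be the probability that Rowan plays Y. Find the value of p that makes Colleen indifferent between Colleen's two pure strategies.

In a mixed equilibrium Colleen is indifferent between X and Y; this condition fixes p.
  Colleen's payoff from X: p·10 + (1−p)·(-6) = 16p - 6
  Colleen's payoff from Y: p·(-9) + (1−p)·3 = -12p + 3
  16p - 6 = -12p + 3  ⇒  28p = 9  ⇒  p = 9/28.

p = 9/28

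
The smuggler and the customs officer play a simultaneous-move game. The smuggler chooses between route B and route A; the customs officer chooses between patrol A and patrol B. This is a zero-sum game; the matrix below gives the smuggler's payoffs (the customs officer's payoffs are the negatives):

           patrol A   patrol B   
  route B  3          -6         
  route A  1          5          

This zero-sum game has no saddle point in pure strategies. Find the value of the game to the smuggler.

For the smuggler to be willing to mix, the smuggler must be indifferent between route B and route A, which pins down the customs officer's mix.
  the smuggler's payoff to route B: q·3 + (1−q)·(-6) = 9q - 6
  the smuggler's payoff to route A: q·1 + (1−q)·5 = -4q + 5
  9q - 6 = -4q + 5  ⇒  13q = 11  ⇒  q = 11/13.
The value is the smuggler's expected payoff against this mix (using route B): (11/13)·3 + (2/13)·(-6) = 21/13.

v = 21/13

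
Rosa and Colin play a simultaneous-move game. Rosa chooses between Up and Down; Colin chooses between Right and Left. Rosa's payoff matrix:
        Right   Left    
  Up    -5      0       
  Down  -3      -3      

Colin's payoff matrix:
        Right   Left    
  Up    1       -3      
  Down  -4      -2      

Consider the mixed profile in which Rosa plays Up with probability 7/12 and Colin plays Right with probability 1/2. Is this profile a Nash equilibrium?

Given Rosa's mix p = 7/12, Colin's payoff from Right is -13/12 but from Left is -31/12. Colin strictly prefers Right, so Colin would not mix.
So the proposed profile is not a Nash equilibrium.

No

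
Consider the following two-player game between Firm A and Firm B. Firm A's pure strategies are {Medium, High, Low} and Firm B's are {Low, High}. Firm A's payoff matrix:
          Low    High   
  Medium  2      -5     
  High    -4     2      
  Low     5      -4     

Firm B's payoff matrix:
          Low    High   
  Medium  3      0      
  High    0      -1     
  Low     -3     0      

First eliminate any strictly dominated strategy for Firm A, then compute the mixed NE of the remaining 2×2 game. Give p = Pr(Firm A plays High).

p = 3/4

Firm A's strategy Medium is strictly dominated by Low: 5 > 2 and -4 > -5. Eliminate Medium.
Firm B's indifference between Low and High determines Firm A's mixing probability p:
  Firm B's payoff to Low: p·0 + (1−p)·(-3) = 3p - 3
  Firm B's payoff to High: p·(-1) + (1−p)·0 = -p
  3p - 3 = -p  ⇒  4p = 3  ⇒  p = 3/4.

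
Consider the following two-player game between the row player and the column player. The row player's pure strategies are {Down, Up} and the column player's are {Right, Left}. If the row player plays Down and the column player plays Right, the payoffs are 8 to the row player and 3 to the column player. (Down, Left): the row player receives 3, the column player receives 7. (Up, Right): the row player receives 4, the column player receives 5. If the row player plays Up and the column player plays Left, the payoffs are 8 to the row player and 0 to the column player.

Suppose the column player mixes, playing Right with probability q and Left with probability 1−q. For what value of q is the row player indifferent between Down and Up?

Set the row player's expected payoff from Down equal to that from Up:
  the row player's expected payoff from Down: q·8 + (1−q)·3 = 5q + 3
  the row player's expected payoff from Up: q·4 + (1−q)·8 = -4q + 8
  5q + 3 = -4q + 8  ⇒  9q = 5  ⇒  q = 5/9.

q = 5/9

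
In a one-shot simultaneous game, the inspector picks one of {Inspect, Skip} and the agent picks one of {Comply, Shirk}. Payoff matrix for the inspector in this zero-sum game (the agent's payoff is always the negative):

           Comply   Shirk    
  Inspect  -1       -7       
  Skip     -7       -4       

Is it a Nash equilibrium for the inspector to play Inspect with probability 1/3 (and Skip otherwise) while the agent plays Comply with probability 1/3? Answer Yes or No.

Yes

Check the agent's indifference given the inspector's mix p = 1/3:
  payoff from Comply = 5; payoff from Shirk = 5 — equal.
Check the inspector's indifference given the agent's mix q = 1/3:
  payoff from Inspect = -5; payoff from Skip = -5 — equal.
Both players are indifferent, so neither can profitably deviate.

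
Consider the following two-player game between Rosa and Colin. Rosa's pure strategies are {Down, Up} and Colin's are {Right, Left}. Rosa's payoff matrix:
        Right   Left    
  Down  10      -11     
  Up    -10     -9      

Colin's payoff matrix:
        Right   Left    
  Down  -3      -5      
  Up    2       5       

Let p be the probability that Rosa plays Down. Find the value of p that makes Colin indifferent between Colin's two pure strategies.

p = 3/5

In a mixed equilibrium Colin is indifferent between Right and Left; this condition fixes p.
  Colin's payoff from Right: p·(-3) + (1−p)·2 = -5p + 2
  Colin's payoff from Left: p·(-5) + (1−p)·5 = -10p + 5
  -5p + 2 = -10p + 5  ⇒  5p = 3  ⇒  p = 3/5.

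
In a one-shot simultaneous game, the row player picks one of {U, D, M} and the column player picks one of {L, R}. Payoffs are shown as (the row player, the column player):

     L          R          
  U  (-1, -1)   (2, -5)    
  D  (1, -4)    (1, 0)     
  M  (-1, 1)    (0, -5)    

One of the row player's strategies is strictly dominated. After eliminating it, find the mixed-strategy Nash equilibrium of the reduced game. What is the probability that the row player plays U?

The row player's strategy M is strictly dominated by D: 1 > -1 and 1 > 0. Eliminate M.
The column player's indifference between L and R determines the row player's mixing probability p:
  the column player's payoff to L: p·(-1) + (1−p)·(-4) = 3p - 4
  the column player's payoff to R: p·(-5) + (1−p)·0 = -5p
  3p - 4 = -5p  ⇒  8p = 4  ⇒  p = 1/2.

p = 1/2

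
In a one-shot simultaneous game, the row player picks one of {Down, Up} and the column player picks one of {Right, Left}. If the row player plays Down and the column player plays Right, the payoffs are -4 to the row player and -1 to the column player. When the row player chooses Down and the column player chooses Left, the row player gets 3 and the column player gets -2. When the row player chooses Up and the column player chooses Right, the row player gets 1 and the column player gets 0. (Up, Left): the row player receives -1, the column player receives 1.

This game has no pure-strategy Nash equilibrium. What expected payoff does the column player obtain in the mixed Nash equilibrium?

The row player's mix must leave the column player indifferent between Right and Left.
  the column player's payoff to Right: p·(-1) + (1−p)·0 = -p
  the column player's payoff to Left: p·(-2) + (1−p)·1 = -3p + 1
  -p = -3p + 1  ⇒  2p = 1  ⇒  p = 1/2.
At equilibrium the column player is indifferent across columns, so the column player's payoff equals the payoff from Right: (1/2)·(-1) + (1/2)·0 = -1/2.

-1/2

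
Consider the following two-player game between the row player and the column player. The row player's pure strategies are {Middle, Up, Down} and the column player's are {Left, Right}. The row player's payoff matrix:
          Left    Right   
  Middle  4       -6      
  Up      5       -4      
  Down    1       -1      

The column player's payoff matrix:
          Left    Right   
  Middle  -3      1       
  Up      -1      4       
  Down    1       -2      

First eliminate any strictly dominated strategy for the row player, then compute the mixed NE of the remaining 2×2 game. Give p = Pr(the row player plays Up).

The row player's strategy Middle is strictly dominated by Up: 5 > 4 and -4 > -6. Eliminate Middle.
Set the column player's expected payoff from Left equal to that from Right:
  the column player's payoff from Left: p·(-1) + (1−p)·1 = -2p + 1
  the column player's payoff from Right: p·4 + (1−p)·(-2) = 6p - 2
  -2p + 1 = 6p - 2  ⇒  -8p = -3  ⇒  p = 3/8.

p = 3/8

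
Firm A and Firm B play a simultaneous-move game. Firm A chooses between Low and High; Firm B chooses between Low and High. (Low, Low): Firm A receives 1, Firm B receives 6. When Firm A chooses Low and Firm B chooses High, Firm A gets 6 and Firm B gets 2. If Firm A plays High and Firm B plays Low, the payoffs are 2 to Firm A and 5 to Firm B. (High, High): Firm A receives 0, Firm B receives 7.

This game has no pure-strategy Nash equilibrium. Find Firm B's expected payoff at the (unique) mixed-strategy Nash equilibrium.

16/3

Firm A's mix must leave Firm B indifferent between Low and High.
  Firm B's payoff from Low: p·6 + (1−p)·5 = p + 5
  Firm B's payoff from High: p·2 + (1−p)·7 = -5p + 7
  p + 5 = -5p + 7  ⇒  6p = 2  ⇒  p = 1/3.
At equilibrium Firm B is indifferent across columns, so Firm B's payoff equals the payoff from Low: (1/3)·6 + (2/3)·5 = 16/3.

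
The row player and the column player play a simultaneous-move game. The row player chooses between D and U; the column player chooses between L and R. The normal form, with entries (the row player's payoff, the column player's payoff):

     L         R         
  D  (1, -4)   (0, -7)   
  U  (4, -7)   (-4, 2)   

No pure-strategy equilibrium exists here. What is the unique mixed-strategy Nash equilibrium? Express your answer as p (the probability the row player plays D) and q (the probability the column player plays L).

p = 3/4, q = 4/7

The column player's indifference between L and R determines the row player's mixing probability p:
  the column player's payoff to L: p·(-4) + (1−p)·(-7) = 3p - 7
  the column player's payoff to R: p·(-7) + (1−p)·2 = -9p + 2
  3p - 7 = -9p + 2  ⇒  12p = 9  ⇒  p = 3/4.
The column player's mix must leave the row player indifferent between D and U.
  the row player's payoff to D: q·1 + (1−q)·0 = q
  the row player's payoff to U: q·4 + (1−q)·(-4) = 8q - 4
  q = 8q - 4  ⇒  -7q = -4  ⇒  q = 4/7.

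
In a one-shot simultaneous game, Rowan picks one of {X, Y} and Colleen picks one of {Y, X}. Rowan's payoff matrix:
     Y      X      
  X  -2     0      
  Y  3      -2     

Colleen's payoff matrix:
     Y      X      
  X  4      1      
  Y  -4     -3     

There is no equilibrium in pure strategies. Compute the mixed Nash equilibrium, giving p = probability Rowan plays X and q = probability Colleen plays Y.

p = 1/4, q = 2/7

Rowan's mix must leave Colleen indifferent between Y and X.
  Colleen's payoff from Y: p·4 + (1−p)·(-4) = 8p - 4
  Colleen's payoff from X: p·1 + (1−p)·(-3) = 4p - 3
  8p - 4 = 4p - 3  ⇒  4p = 1  ⇒  p = 1/4.
Colleen's mix must leave Rowan indifferent between X and Y.
  Rowan's payoff from X: q·(-2) + (1−q)·0 = -2q
  Rowan's payoff from Y: q·3 + (1−q)·(-2) = 5q - 2
  -2q = 5q - 2  ⇒  -7q = -2  ⇒  q = 2/7.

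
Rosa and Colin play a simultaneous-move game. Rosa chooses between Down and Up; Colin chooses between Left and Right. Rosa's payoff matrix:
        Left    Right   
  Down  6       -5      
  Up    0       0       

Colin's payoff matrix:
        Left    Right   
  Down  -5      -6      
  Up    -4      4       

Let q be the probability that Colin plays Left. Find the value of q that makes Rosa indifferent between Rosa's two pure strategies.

q = 5/11

Colin's mix must leave Rosa indifferent between Down and Up.
  Rosa's payoff to Down: q·6 + (1−q)·(-5) = 11q - 5
  Rosa's payoff to Up: q·0 + (1−q)·0 = 0
  11q - 5 = 0  ⇒  11q = 5  ⇒  q = 5/11.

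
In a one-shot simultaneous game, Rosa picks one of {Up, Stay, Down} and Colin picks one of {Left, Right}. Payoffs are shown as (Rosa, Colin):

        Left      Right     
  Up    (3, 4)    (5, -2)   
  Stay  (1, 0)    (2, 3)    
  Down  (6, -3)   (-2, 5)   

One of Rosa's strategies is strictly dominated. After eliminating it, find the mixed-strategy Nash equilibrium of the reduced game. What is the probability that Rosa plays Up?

p = 4/7

Rosa's strategy Stay is strictly dominated by Up: 3 > 1 and 5 > 2. Eliminate Stay.
Rosa's mix must leave Colin indifferent between Left and Right.
  Colin's expected payoff from Left: p·4 + (1−p)·(-3) = 7p - 3
  Colin's expected payoff from Right: p·(-2) + (1−p)·5 = -7p + 5
  7p - 3 = -7p + 5  ⇒  14p = 8  ⇒  p = 4/7.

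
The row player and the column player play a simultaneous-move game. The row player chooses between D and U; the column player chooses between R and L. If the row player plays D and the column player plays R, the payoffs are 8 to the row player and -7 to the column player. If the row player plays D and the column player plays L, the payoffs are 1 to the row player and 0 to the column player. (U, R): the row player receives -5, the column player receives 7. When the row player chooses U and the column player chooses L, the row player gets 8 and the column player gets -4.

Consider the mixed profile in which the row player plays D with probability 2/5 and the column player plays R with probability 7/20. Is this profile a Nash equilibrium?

Given the row player's mix p = 2/5, the column player's payoff from R is 7/5 but from L is -12/5. The column player strictly prefers R, so the column player would not mix.
So the proposed profile is not a Nash equilibrium.

No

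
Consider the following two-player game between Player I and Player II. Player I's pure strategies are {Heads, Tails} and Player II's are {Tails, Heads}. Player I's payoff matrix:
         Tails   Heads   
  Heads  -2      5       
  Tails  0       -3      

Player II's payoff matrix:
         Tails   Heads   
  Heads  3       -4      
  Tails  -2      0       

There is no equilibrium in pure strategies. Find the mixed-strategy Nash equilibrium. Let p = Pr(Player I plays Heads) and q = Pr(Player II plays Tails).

For Player II to be willing to mix, Player II must be indifferent between Tails and Heads, which pins down Player I's mix.
  Player II's payoff from Tails: p·3 + (1−p)·(-2) = 5p - 2
  Player II's payoff from Heads: p·(-4) + (1−p)·0 = -4p
  5p - 2 = -4p  ⇒  9p = 2  ⇒  p = 2/9.
For Player I to be willing to mix, Player I must be indifferent between Heads and Tails, which pins down Player II's mix.
  Player I's payoff to Heads: q·(-2) + (1−q)·5 = -7q + 5
  Player I's payoff to Tails: q·0 + (1−q)·(-3) = 3q - 3
  -7q + 5 = 3q - 3  ⇒  -10q = -8  ⇒  q = 4/5.

p = 2/9, q = 4/5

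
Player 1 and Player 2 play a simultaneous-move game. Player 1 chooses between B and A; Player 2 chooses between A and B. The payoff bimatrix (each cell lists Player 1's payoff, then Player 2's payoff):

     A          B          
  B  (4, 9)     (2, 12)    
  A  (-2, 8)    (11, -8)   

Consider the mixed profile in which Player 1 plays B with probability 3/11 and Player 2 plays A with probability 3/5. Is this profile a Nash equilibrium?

No

Given Player 1's mix p = 3/11, Player 2's payoff from A is 91/11 but from B is -28/11. Player 2 strictly prefers A, so Player 2 would not mix.
So the proposed profile is not a Nash equilibrium.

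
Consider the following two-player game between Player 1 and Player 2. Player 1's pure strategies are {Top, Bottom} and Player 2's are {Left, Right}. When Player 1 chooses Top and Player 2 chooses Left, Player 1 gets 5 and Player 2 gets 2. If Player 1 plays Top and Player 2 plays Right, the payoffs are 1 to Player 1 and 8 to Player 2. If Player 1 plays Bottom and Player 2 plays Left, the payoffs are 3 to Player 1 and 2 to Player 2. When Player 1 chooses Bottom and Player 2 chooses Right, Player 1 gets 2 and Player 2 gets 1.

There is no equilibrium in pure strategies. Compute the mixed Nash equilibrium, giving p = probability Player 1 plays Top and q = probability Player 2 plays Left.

p = 1/7, q = 1/3

Player 2's indifference between Left and Right determines Player 1's mixing probability p:
  Player 2's expected payoff from Left: p·2 + (1−p)·2 = 2
  Player 2's expected payoff from Right: p·8 + (1−p)·1 = 7p + 1
  2 = 7p + 1  ⇒  -7p = -1  ⇒  p = 1/7.
Set Player 1's expected payoff from Top equal to that from Bottom:
  Player 1's payoff from Top: q·5 + (1−q)·1 = 4q + 1
  Player 1's payoff from Bottom: q·3 + (1−q)·2 = q + 2
  4q + 1 = q + 2  ⇒  3q = 1  ⇒  q = 1/3.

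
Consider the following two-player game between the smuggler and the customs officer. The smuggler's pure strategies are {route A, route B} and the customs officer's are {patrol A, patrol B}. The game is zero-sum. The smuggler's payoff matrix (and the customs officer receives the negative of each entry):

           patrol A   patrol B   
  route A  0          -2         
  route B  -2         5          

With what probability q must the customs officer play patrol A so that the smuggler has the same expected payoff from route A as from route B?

q = 7/9

The smuggler's indifference between route A and route B determines the customs officer's mixing probability q:
  the smuggler's payoff from route A: q·0 + (1−q)·(-2) = 2q - 2
  the smuggler's payoff from route B: q·(-2) + (1−q)·5 = -7q + 5
  2q - 2 = -7q + 5  ⇒  9q = 7  ⇒  q = 7/9.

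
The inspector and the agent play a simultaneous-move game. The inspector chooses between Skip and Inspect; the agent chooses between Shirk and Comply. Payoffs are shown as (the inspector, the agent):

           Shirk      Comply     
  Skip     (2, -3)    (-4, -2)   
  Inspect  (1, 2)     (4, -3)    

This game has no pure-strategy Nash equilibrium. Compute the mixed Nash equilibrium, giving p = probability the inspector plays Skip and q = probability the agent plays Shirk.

p = 5/6, q = 8/9

Set the agent's expected payoff from Shirk equal to that from Comply:
  the agent's expected payoff from Shirk: p·(-3) + (1−p)·2 = -5p + 2
  the agent's expected payoff from Comply: p·(-2) + (1−p)·(-3) = p - 3
  -5p + 2 = p - 3  ⇒  -6p = -5  ⇒  p = 5/6.
The inspector's indifference between Skip and Inspect determines the agent's mixing probability q:
  the inspector's payoff from Skip: q·2 + (1−q)·(-4) = 6q - 4
  the inspector's payoff from Inspect: q·1 + (1−q)·4 = -3q + 4
  6q - 4 = -3q + 4  ⇒  9q = 8  ⇒  q = 8/9.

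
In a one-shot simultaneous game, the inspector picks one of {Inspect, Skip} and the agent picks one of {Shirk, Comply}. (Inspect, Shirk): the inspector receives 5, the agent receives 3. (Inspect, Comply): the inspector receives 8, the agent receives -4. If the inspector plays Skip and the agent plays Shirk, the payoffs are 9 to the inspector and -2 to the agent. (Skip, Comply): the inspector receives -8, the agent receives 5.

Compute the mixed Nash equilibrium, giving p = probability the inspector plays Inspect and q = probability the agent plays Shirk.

p = 1/2, q = 4/5

The inspector's mix must leave the agent indifferent between Shirk and Comply.
  the agent's payoff to Shirk: p·3 + (1−p)·(-2) = 5p - 2
  the agent's payoff to Comply: p·(-4) + (1−p)·5 = -9p + 5
  5p - 2 = -9p + 5  ⇒  14p = 7  ⇒  p = 1/2.
The inspector's indifference between Inspect and Skip determines the agent's mixing probability q:
  the inspector's payoff from Inspect: q·5 + (1−q)·8 = -3q + 8
  the inspector's payoff from Skip: q·9 + (1−q)·(-8) = 17q - 8
  -3q + 8 = 17q - 8  ⇒  -20q = -16  ⇒  q = 4/5.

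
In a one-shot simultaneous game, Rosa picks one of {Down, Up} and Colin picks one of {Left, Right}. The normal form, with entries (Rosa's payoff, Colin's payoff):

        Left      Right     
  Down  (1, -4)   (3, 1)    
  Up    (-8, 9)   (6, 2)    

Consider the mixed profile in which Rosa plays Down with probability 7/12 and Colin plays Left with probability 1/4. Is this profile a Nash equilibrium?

Check Colin's indifference given Rosa's mix p = 7/12:
  payoff from Left = 17/12; payoff from Right = 17/12 — equal.
Check Rosa's indifference given Colin's mix q = 1/4:
  payoff from Down = 5/2; payoff from Up = 5/2 — equal.
Both players are indifferent, so neither can profitably deviate.

Yes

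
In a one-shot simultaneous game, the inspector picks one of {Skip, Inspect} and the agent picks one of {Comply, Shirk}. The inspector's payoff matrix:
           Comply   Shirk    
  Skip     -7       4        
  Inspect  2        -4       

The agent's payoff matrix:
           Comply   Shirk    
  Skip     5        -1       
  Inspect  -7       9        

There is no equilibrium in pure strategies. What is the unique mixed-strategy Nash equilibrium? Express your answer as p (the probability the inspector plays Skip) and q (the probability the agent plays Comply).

The agent's indifference between Comply and Shirk determines the inspector's mixing probability p:
  the agent's payoff from Comply: p·5 + (1−p)·(-7) = 12p - 7
  the agent's payoff from Shirk: p·(-1) + (1−p)·9 = -10p + 9
  12p - 7 = -10p + 9  ⇒  22p = 16  ⇒  p = 8/11.
In a mixed equilibrium the inspector is indifferent between Skip and Inspect; this condition fixes q.
  the inspector's payoff to Skip: q·(-7) + (1−q)·4 = -11q + 4
  the inspector's payoff to Inspect: q·2 + (1−q)·(-4) = 6q - 4
  -11q + 4 = 6q - 4  ⇒  -17q = -8  ⇒  q = 8/17.

p = 8/11, q = 8/17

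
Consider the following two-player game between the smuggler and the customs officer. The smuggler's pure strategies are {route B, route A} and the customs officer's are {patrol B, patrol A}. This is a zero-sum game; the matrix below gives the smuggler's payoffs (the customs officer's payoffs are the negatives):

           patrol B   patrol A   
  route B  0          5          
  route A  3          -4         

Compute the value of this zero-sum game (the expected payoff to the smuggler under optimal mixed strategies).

In a mixed equilibrium the smuggler is indifferent between route B and route A; this condition fixes q.
  the smuggler's expected payoff from route B: q·0 + (1−q)·5 = -5q + 5
  the smuggler's expected payoff from route A: q·3 + (1−q)·(-4) = 7q - 4
  -5q + 5 = 7q - 4  ⇒  -12q = -9  ⇒  q = 3/4.
The value is the smuggler's expected payoff against this mix (using route B): (3/4)·0 + (1/4)·5 = 5/4.

v = 5/4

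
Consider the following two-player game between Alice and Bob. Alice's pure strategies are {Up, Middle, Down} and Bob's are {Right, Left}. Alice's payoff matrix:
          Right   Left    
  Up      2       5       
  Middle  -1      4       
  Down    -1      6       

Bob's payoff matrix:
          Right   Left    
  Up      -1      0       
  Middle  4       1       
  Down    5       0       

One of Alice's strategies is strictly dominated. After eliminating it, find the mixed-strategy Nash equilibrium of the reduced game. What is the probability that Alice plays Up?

p = 5/6

Alice's strategy Middle is strictly dominated by Up: 2 > -1 and 5 > 4. Eliminate Middle.
In a mixed equilibrium Bob is indifferent between Right and Left; this condition fixes p.
  Bob's payoff from Right: p·(-1) + (1−p)·5 = -6p + 5
  Bob's payoff from Left: p·0 + (1−p)·0 = 0
  -6p + 5 = 0  ⇒  -6p = -5  ⇒  p = 5/6.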